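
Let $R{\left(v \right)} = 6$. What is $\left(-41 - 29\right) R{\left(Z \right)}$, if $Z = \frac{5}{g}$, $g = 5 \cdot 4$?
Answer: $-420$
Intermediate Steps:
$g = 20$
$Z = \frac{1}{4}$ ($Z = \frac{5}{20} = 5 \cdot \frac{1}{20} = \frac{1}{4} \approx 0.25$)
$\left(-41 - 29\right) R{\left(Z \right)} = \left(-41 - 29\right) 6 = \left(-70\right) 6 = -420$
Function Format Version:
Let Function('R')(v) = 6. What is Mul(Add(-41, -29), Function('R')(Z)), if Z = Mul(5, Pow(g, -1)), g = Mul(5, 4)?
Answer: -420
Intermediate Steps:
g = 20
Z = Rational(1, 4) (Z = Mul(5, Pow(20, -1)) = Mul(5, Rational(1, 20)) = Rational(1, 4) ≈ 0.25000)
Mul(Add(-41, -29), Function('R')(Z)) = Mul(Add(-41, -29), 6) = Mul(-70, 6) = -420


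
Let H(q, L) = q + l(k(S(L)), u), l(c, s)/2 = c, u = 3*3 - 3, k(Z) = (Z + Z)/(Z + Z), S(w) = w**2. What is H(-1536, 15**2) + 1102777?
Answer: 1101243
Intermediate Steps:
k(Z) = 1 (k(Z) = (2*Z)/((2*Z)) = (2*Z)*(1/(2*Z)) = 1)
u = 6 (u = 9 - 3 = 6)
l(c, s) = 2*c
H(q, L) = 2 + q (H(q, L) = q + 2*1 = q + 2 = 2 + q)
H(-1536, 15**2) + 1102777 = (2 - 1536) + 1102777 = -1534 + 1102777 = 1101243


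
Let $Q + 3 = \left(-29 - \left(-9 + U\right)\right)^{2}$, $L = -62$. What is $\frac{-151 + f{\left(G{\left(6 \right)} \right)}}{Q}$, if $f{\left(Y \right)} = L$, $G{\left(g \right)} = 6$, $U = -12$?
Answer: $- \frac{213}{61} \approx -3.4918$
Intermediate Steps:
$f{\left(Y \right)} = -62$
$Q = 61$ ($Q = -3 + \left(-29 + \left(9 - -12\right)\right)^{2} = -3 + \left(-29 + \left(9 + 12\right)\right)^{2} = -3 + \left(-29 + 21\right)^{2} = -3 + \left(-8\right)^{2} = -3 + 64 = 61$)
$\frac{-151 + f{\left(G{\left(6 \right)} \right)}}{Q} = \frac{-151 - 62}{61} = \left(-213\right) \frac{1}{61} = - \frac{213}{61}$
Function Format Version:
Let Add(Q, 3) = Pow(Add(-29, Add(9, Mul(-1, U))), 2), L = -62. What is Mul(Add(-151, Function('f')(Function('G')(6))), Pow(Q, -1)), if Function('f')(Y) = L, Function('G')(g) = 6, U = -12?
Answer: Rational(-213, 61) ≈ -3.4918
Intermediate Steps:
Function('f')(Y) = -62
Q = 61 (Q = Add(-3, Pow(Add(-29, Add(9, Mul(-1, -12))), 2)) = Add(-3, Pow(Add(-29, Add(9, 12)), 2)) = Add(-3, Pow(Add(-29, 21), 2)) = Add(-3, Pow(-8, 2)) = Add(-3, 64) = 61)
Mul(Add(-151, Function('f')(Function('G')(6))), Pow(Q, -1)) = Mul(Add(-151, -62), Pow(61, -1)) = Mul(-213, Rational(1, 61)) = Rational(-213, 61)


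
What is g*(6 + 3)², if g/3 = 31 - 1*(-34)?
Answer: 15795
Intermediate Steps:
g = 195 (g = 3*(31 - 1*(-34)) = 3*(31 + 34) = 3*65 = 195)
g*(6 + 3)² = 195*(6 + 3)² = 195*9² = 195*81 = 15795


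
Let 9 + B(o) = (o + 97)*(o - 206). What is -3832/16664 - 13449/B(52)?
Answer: 17018822/47815265 ≈ 0.35593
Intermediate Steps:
B(o) = -9 + (-206 + o)*(97 + o) (B(o) = -9 + (o + 97)*(o - 206) = -9 + (97 + o)*(-206 + o) = -9 + (-206 + o)*(97 + o))
-3832/16664 - 13449/B(52) = -3832/16664 - 13449/(-19991 + 52² - 109*52) = -3832*1/16664 - 13449/(-19991 + 2704 - 5668) = -479/2083 - 13449/(-22955) = -479/2083 - 13449*(-1/22955) = -479/2083 + 13449/22955 = 17018822/47815265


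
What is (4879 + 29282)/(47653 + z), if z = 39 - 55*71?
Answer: 34161/43787 ≈ 0.78016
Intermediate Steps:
z = -3866 (z = 39 - 3905 = -3866)
(4879 + 29282)/(47653 + z) = (4879 + 29282)/(47653 - 3866) = 34161/43787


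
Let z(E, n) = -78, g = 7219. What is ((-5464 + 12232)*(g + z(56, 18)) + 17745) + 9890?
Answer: 48357923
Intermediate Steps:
((-5464 + 12232)*(g + z(56, 18)) + 17745) + 9890 = ((-5464 + 12232)*(7219 - 78) + 17745) + 9890 = (6768*7141 + 17745) + 9890 = (48330288 + 17745) + 9890 = 48348033 + 9890 = 48357923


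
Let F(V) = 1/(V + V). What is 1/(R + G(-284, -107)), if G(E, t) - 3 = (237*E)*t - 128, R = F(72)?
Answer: 144/1037063665 ≈ 1.3885e-7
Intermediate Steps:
F(V) = 1/(2*V)
R = 1/144 (R = (½)/72 = (½)*(1/72) = 1/144 ≈ 0.0069444)
G(E, t) = -125 + 237*E*t (G(E, t) = 3 + ((237*E)*t - 128) = 3 + (237*E*t - 128) = 3 + (-128 + 237*E*t) = -125 + 237*E*t)
1/(R + G(-284, -107)) = 1/(1/144 + (-125 + 237*(-284)*(-107))) = 1/(1/144 + (-125 + 7201956)) = 1/(1/144 + 7201831) = 1/(1037063665/144) = 144/1037063665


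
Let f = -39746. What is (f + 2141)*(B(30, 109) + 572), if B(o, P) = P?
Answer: -25609005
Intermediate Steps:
(f + 2141)*(B(30, 109) + 572) = (-39746 + 2141)*(109 + 572) = -37605*681 = -25609005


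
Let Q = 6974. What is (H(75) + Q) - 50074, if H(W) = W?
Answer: -43025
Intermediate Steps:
(H(75) + Q) - 50074 = (75 + 6974) - 50074 = 7049 - 50074 = -43025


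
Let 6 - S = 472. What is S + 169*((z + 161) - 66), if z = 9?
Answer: 17110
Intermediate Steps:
S = -466 (S = 6 - 1*472 = 6 - 472 = -466)
S + 169*((z + 161) - 66) = -466 + 169*((9 + 161) - 66) = -466 + 169*(170 - 66) = -466 + 169*104 = -466 + 17576 = 17110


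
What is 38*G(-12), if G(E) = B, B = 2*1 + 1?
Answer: 114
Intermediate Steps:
B = 3 (B = 2 + 1 = 3)
G(E) = 3
38*G(-12) = 38*3 = 114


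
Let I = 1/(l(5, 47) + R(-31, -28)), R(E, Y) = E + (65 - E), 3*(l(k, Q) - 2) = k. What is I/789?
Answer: 1/54178 ≈ 1.8458e-5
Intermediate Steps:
l(k, Q) = 2 + k/3
R(E, Y) = 65
I = 3/206 (I = 1/((2 + (⅓)*5) + 65) = 1/((2 + 5/3) + 65) = 1/(11/3 + 65) = 1/(206/3) = 3/206 ≈ 0.014563)
I/789 = (3/206)/789 = (3/206)*(1/789) = 1/54178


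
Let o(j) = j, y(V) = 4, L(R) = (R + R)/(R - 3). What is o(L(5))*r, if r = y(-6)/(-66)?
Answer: -10/33 ≈ -0.30303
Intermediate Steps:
L(R) = 2*R/(-3 + R) (L(R) = (2*R)/(-3 + R) = 2*R/(-3 + R))
r = -2/33 (r = 4/(-66) = 4*(-1/66) = -2/33 ≈ -0.060606)
o(L(5))*r = (2*5/(-3 + 5))*(-2/33) = (2*5/2)*(-2/33) = (2*5*(½))*(-2/33) = 5*(-2/33) = -10/33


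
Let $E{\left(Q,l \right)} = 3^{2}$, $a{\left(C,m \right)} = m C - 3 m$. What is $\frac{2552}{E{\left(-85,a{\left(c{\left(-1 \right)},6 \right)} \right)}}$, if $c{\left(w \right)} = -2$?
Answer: $\frac{2552}{9} \approx 283.56$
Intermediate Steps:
$a{\left(C,m \right)} = - 3 m + C m$ ($a{\left(C,m \right)} = C m - 3 m = - 3 m + C m$)
$E{\left(Q,l \right)} = 9$
$\frac{2552}{E{\left(-85,a{\left(c{\left(-1 \right)},6 \right)} \right)}} = \frac{2552}{9}$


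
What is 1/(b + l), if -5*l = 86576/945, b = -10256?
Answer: -675/6935168 ≈ -9.7330e-5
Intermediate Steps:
l = -12368/675 (l = -86576/(5*945) = -1/5*12368/135 = -12368/675 ≈ -18.323)
1/(b + l) = 1/(-10256 - 12368/675) = 1/(-6935168/675) = -675/6935168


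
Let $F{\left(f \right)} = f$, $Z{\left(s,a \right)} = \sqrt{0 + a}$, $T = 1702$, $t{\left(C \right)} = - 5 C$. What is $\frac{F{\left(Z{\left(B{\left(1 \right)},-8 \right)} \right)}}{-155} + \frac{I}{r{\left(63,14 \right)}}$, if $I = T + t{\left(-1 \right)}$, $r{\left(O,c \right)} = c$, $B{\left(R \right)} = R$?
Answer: $\frac{1707}{14} - \frac{2 i \sqrt{2}}{155} \approx 121.93 - 0.018248 i$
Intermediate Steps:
$Z{\left(s,a \right)} = \sqrt{a}$
$I = 1707$ ($I = 1702 - -5 = 1702 + 5 = 1707$)
$\frac{F{\left(Z{\left(B{\left(1 \right)},-8 \right)} \right)}}{-155} + \frac{I}{r{\left(63,14 \right)}} = \frac{\sqrt{-8}}{-155} + \frac{1707}{14} = 2 i \sqrt{2} \left(- \frac{1}{155}\right) + 1707 \cdot \frac{1}{14} = - \frac{2 i \sqrt{2}}{155} + \frac{1707}{14} = \frac{1707}{14} - \frac{2 i \sqrt{2}}{155}$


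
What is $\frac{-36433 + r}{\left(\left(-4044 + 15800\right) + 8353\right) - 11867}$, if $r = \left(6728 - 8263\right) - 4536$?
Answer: $- \frac{21252}{4121} \approx -5.157$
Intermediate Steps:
$r = -6071$ ($r = -1535 - 4536 = -6071$)
$\frac{-36433 + r}{\left(\left(-4044 + 15800\right) + 8353\right) - 11867} = \frac{-36433 - 6071}{\left(\left(-4044 + 15800\right) + 8353\right) - 11867} = - \frac{42504}{\left(11756 + 8353\right) - 11867} = - \frac{42504}{20109 - 11867} = - \frac{42504}{8242} = \left(-42504\right) \frac{1}{8242} = - \frac{21252}{4121}$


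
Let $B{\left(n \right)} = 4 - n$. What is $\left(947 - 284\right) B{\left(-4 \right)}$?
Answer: $5304$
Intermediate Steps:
$\left(947 - 284\right) B{\left(-4 \right)} = \left(947 - 284\right) \left(4 - -4\right) = 663 \left(4 + 4\right) = 663 \cdot 8 = 5304$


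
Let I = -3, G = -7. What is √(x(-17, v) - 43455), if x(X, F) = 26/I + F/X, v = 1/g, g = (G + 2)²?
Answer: I*√2826225078/255 ≈ 208.48*I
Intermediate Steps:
g = 25 (g = (-7 + 2)² = (-5)² = 25)
v = 1/25 ≈ 0.040000
x(X, F) = -26/3 + F/X (x(X, F) = 26/(-3) + F/X = 26*(-⅓) + F/X = -26/3 + F/X)
√(x(-17, v) - 43455) = √((-26/3 + (1/25)/(-17)) - 43455) = √((-26/3 + (1/25)*(-1/17)) - 43455) = √((-26/3 - 1/425) - 43455) = √(-11053/1275 - 43455) = √(-55416178/1275) = I*√2826225078/255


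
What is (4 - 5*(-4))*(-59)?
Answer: -1416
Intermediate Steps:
(4 - 5*(-4))*(-59) = (4 + 20)*(-59) = 24*(-59) = -1416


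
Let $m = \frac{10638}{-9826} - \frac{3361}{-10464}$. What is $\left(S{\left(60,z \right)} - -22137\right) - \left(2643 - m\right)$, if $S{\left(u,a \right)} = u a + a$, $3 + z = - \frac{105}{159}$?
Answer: $\frac{52505050116517}{2724710496} \approx 19270.0$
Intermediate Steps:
$z = - \frac{194}{53}$ ($z = -3 - \frac{105}{159} = -3 - \frac{35}{53} = - \frac{194}{53} \approx -3.6604$)
$m = - \frac{39145423}{51409632}$ ($m = 10638 \left(- \frac{1}{9826}\right) - - \frac{3361}{10464} = - \frac{5319}{4913} + \frac{3361}{10464} = - \frac{39145423}{51409632} \approx -0.76144$)
$S{\left(u,a \right)} = a + a u$ ($S{\left(u,a \right)} = a u + a = a + a u$)
$\left(S{\left(60,z \right)} - -22137\right) - \left(2643 - m\right) = \left(- \frac{194 \left(1 + 60\right)}{53} - -22137\right) - \left(2643 - - \frac{39145423}{51409632}\right) = \left(\left(- \frac{194}{53}\right) 61 + 22137\right) - \left(2643 + \frac{39145423}{51409632}\right) = \left(- \frac{11834}{53} + 22137\right) - \frac{135914802799}{51409632} = \frac{1161427}{53} - \frac{135914802799}{51409632} = \frac{52505050116517}{2724710496}$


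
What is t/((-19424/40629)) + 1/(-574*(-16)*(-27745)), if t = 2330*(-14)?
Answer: 10553261890913093/154669718560 ≈ 68231.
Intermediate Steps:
t = -32620
t/((-19424/40629)) + 1/(-574*(-16)*(-27745)) = -32620/((-19424/40629)) + 1/(-574*(-16)*(-27745)) = -32620/((-19424*1/40629)) - 1/27745/9184 = -32620/(-19424/40629) + (1/9184)*(-1/27745) = -32620*(-40629/19424) - 1/254810080 = 331329495/4856 - 1/254810080 = 10553261890913093/154669718560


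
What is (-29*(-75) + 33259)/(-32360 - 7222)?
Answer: -17717/19791 ≈ -0.89520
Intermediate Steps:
(-29*(-75) + 33259)/(-32360 - 7222) = (2175 + 33259)/(-39582) = 35434*(-1/39582) = -17717/19791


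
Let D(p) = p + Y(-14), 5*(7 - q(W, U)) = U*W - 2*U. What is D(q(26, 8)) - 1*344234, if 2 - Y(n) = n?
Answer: -1721247/5 ≈ -3.4425e+5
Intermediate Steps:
q(W, U) = 7 + 2*U/5 - U*W/5 (q(W, U) = 7 - (U*W - 2*U)/5 = 7 - (-2*U + U*W)/5 = 7 + (2*U/5 - U*W/5) = 7 + 2*U/5 - U*W/5)
Y(n) = 2 - n
D(p) = 16 + p (D(p) = p + (2 - 1*(-14)) = p + (2 + 14) = p + 16 = 16 + p)
D(q(26, 8)) - 1*344234 = (16 + (7 + (2/5)*8 - 1/5*8*26)) - 1*344234 = (16 + (7 + 16/5 - 208/5)) - 344234 = (16 - 157/5) - 344234 = -77/5 - 344234 = -1721247/5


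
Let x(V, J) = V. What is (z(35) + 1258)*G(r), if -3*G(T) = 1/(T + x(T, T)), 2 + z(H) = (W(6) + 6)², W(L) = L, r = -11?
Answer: 700/33 ≈ 21.212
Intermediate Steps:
z(H) = 142 (z(H) = -2 + (6 + 6)² = -2 + 12² = -2 + 144 = 142)
G(T) = -1/(6*T) (G(T) = -1/(3*(T + T)) = -1/(2*T)/3 = -1/(6*T))
(z(35) + 1258)*G(r) = (142 + 1258)*(-⅙/(-11)) = 1400*(-⅙*(-1/11)) = 1400*(1/66) = 700/33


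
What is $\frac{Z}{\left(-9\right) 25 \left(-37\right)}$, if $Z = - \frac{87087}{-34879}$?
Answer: $\frac{2233}{7445325} \approx 0.00029992$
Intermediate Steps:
$Z = \frac{6699}{2683}$ ($Z = \left(-87087\right) \left(- \frac{1}{34879}\right) = \frac{6699}{2683} \approx 2.4968$)
$\frac{Z}{\left(-9\right) 25 \left(-37\right)} = \frac{6699}{2683 \left(-9\right) 25 \left(-37\right)} = \frac{6699}{2683 \left(\left(-225\right) \left(-37\right)\right)} = \frac{6699}{2683 \cdot 8325} = \frac{6699}{2683} \cdot \frac{1}{8325} = \frac{2233}{7445325}$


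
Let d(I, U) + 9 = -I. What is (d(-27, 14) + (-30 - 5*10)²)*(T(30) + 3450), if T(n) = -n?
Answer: 21949560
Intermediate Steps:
d(I, U) = -9 - I
(d(-27, 14) + (-30 - 5*10)²)*(T(30) + 3450) = ((-9 - 1*(-27)) + (-30 - 5*10)²)*(-1*30 + 3450) = ((-9 + 27) + (-30 - 50)²)*(-30 + 3450) = (18 + (-80)²)*3420 = (18 + 6400)*3420 = 6418*3420 = 21949560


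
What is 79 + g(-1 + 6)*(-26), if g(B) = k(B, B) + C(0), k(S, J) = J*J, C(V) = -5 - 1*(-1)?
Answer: -467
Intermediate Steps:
C(V) = -4 (C(V) = -5 + 1 = -4)
k(S, J) = J**2
g(B) = -4 + B**2 (g(B) = B**2 - 4 = -4 + B**2)
79 + g(-1 + 6)*(-26) = 79 + (-4 + (-1 + 6)**2)*(-26) = 79 + (-4 + 5**2)*(-26) = 79 + (-4 + 25)*(-26) = 79 + 21*(-26) = 79 - 546 = -467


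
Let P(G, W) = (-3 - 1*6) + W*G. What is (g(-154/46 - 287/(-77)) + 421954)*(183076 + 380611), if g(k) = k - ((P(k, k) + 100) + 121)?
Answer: 15216898966491250/64009 ≈ 2.3773e+11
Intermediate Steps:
P(G, W) = -9 + G*W (P(G, W) = (-3 - 6) + G*W = -9 + G*W)
g(k) = -212 + k - k² (g(k) = k - (((-9 + k*k) + 100) + 121) = k - (((-9 + k²) + 100) + 121) = k - ((91 + k²) + 121) = k - (212 + k²) = k + (-212 - k²) = -212 + k - k²)
(g(-154/46 - 287/(-77)) + 421954)*(183076 + 380611) = ((-212 + (-154/46 - 287/(-77)) - (-154/46 - 287/(-77))²) + 421954)*(183076 + 380611) = ((-212 + (-154*1/46 - 287*(-1/77)) - (-154*1/46 - 287*(-1/77))²) + 421954)*563687 = ((-212 + (-77/23 + 41/11) - (-77/23 + 41/11)²) + 421954)*563687 = ((-212 + 96/253 - (96/253)²) + 421954)*563687 = ((-212 + 96/253 - 1*9216/64009) + 421954)*563687 = ((-212 + 96/253 - 9216/64009) + 421954)*563687 = (-13554836/64009 + 421954)*563687 = (26995298750/64009)*563687 = 15216898966491250/64009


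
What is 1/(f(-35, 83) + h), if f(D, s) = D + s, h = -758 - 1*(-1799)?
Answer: 1/1089 ≈ 0.00091827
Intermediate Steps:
h = 1041 (h = -758 + 1799 = 1041)
1/(f(-35, 83) + h) = 1/((-35 + 83) + 1041) = 1/(48 + 1041) = 1/1089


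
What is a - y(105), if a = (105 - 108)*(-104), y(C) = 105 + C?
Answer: 102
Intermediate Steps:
a = 312 (a = -3*(-104) = 312)
a - y(105) = 312 - (105 + 105) = 312 - 1*210 = 312 - 210 = 102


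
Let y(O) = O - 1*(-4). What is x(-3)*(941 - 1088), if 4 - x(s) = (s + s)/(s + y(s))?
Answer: -147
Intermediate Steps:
y(O) = 4 + O (y(O) = O + 4 = 4 + O)
x(s) = 4 - 2*s/(4 + 2*s) (x(s) = 4 - (s + s)/(s + (4 + s)) = 4 - 2*s/(4 + 2*s))
x(-3)*(941 - 1088) = ((8 + 3*(-3))/(2 - 3))*(941 - 1088) = ((8 - 9)/(-1))*(-147) = -1*(-1)*(-147) = 1*(-147) = -147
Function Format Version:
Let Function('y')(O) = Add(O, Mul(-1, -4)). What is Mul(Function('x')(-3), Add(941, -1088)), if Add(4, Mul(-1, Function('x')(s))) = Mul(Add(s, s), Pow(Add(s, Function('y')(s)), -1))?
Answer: -147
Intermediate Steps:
Function('y')(O) = Add(4, O) (Function('y')(O) = Add(O, 4) = Add(4, O))
Function('x')(s) = Add(4, Mul(-2, s, Pow(Add(4, Mul(2, s)), -1))) (Function('x')(s) = Add(4, Mul(-1, Mul(Add(s, s), Pow(Add(s, Add(4, s)), -1)))) = Add(4, Mul(-1, Mul(Mul(2, s), Pow(Add(4, Mul(2, s)), -1)))) = Add(4, Mul(-1, Mul(2, s, Pow(Add(4, Mul(2, s)), -1)))) = Add(4, Mul(-2, s, Pow(Add(4, Mul(2, s)), -1))))
Mul(Function('x')(-3), Add(941, -1088)) = Mul(Mul(Pow(Add(2, -3), -1), Add(8, Mul(3, -3))), Add(941, -1088)) = Mul(Mul(Pow(-1, -1), Add(8, -9)), -147) = Mul(Mul(-1, -1), -147) = Mul(1, -147) = -147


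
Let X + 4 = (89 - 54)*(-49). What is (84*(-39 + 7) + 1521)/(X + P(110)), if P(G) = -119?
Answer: 1167/1838 ≈ 0.63493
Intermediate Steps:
X = -1719 (X = -4 + (89 - 54)*(-49) = -4 + 35*(-49) = -4 - 1715 = -1719)
(84*(-39 + 7) + 1521)/(X + P(110)) = (84*(-39 + 7) + 1521)/(-1719 - 119) = (84*(-32) + 1521)/(-1838) = (-2688 + 1521)*(-1/1838) = -1167*(-1/1838) = 1167/1838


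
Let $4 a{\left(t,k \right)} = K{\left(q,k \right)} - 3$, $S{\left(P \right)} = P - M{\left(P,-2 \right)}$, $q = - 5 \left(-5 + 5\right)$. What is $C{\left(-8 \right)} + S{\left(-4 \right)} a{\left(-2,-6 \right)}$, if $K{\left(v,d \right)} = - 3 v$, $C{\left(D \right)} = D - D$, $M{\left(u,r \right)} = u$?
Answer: $0$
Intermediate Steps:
$C{\left(D \right)} = 0$
$q = 0$ ($q = \left(-5\right) 0 = 0$)
$S{\left(P \right)} = 0$ ($S{\left(P \right)} = P - P = 0$)
$a{\left(t,k \right)} = - \frac{3}{4}$ ($a{\left(t,k \right)} = \frac{\left(-3\right) 0 - 3}{4} = \frac{0 - 3}{4} = \frac{1}{4} \left(-3\right) = - \frac{3}{4}$)
$C{\left(-8 \right)} + S{\left(-4 \right)} a{\left(-2,-6 \right)} = 0 + 0 \left(- \frac{3}{4}\right) = 0 + 0 = 0$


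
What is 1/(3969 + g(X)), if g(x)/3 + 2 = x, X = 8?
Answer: 1/3987 ≈ 0.00025081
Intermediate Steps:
g(x) = -6 + 3*x
1/(3969 + g(X)) = 1/(3969 + (-6 + 3*8)) = 1/(3969 + (-6 + 24)) = 1/(3969 + 18) = 1/3987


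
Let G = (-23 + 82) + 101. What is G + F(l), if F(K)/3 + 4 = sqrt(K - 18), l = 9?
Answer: 148 + 9*I ≈ 148.0 + 9.0*I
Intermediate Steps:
G = 160 (G = 59 + 101 = 160)
F(K) = -12 + 3*sqrt(-18 + K) (F(K) = -12 + 3*sqrt(K - 18) = -12 + 3*sqrt(-18 + K))
G + F(l) = 160 + (-12 + 3*sqrt(-18 + 9)) = 160 + (-12 + 3*sqrt(-9)) = 160 + (-12 + 3*(3*I)) = 160 + (-12 + 9*I) = 148 + 9*I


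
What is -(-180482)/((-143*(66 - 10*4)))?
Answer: -90241/1859 ≈ -48.543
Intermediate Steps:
-(-180482)/((-143*(66 - 10*4))) = -(-180482)/((-143*(66 - 40))) = -(-180482)/((-143*26)) = -(-180482)/(-3718) = -(-180482)*(-1)/3718 = -1*90241/1859 = -90241/1859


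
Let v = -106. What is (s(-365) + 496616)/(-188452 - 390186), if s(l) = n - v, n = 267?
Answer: -496989/578638 ≈ -0.85889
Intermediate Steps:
s(l) = 373 (s(l) = 267 - 1*(-106) = 267 + 106 = 373)
(s(-365) + 496616)/(-188452 - 390186) = (373 + 496616)/(-188452 - 390186) = 496989/(-578638) = 496989*(-1/578638) = -496989/578638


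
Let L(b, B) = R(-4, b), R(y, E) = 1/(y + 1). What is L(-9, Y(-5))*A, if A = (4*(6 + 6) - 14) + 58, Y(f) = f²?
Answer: -92/3 ≈ -30.667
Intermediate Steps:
R(y, E) = 1/(1 + y)
L(b, B) = -⅓ (L(b, B) = 1/(1 - 4) = 1/(-3) = -⅓)
A = 92 (A = (4*12 - 14) + 58 = (48 - 14) + 58 = 34 + 58 = 92)
L(-9, Y(-5))*A = -⅓*92 = -92/3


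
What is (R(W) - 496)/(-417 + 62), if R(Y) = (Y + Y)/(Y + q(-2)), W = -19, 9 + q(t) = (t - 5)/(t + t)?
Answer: 51928/37275 ≈ 1.3931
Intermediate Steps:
q(t) = -9 + (-5 + t)/(2*t) (q(t) = -9 + (t - 5)/(t + t) = -9 + (-5 + t)/((2*t)) = -9 + (-5 + t)*(1/(2*t)) = -9 + (-5 + t)/(2*t))
R(Y) = 2*Y/(-29/4 + Y) (R(Y) = (Y + Y)/(Y + (½)*(-5 - 17*(-2))/(-2)) = (2*Y)/(Y + (½)*(-½)*(-5 + 34)) = (2*Y)/(Y + (½)*(-½)*29) = (2*Y)/(Y - 29/4) = (2*Y)/(-29/4 + Y) = 2*Y/(-29/4 + Y))
(R(W) - 496)/(-417 + 62) = (8*(-19)/(-29 + 4*(-19)) - 496)/(-417 + 62) = (8*(-19)/(-29 - 76) - 496)/(-355) = (8*(-19)/(-105) - 496)*(-1/355) = (8*(-19)*(-1/105) - 496)*(-1/355) = (152/105 - 496)*(-1/355) = -51928/105*(-1/355) = 51928/37275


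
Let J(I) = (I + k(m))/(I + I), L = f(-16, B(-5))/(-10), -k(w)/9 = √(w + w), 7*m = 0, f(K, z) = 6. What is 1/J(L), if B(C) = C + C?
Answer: 2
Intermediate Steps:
B(C) = 2*C
m = 0 (m = (⅐)*0 = 0)
k(w) = -9*√2*√w (k(w) = -9*√(w + w) = -9*√2*√w)
L = -⅗ (L = 6/(-10) = 6*(-⅒) = -⅗ ≈ -0.60000)
J(I) = ½ (J(I) = (I - 9*√2*√0)/(I + I) = (I - 9*√2*0)/((2*I)) = (I + 0)*(1/(2*I)) = I*(1/(2*I)) = ½)
1/J(L) = 1/(½) = 2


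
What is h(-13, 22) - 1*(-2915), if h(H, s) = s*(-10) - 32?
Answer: 2663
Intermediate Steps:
h(H, s) = -32 - 10*s (h(H, s) = -10*s - 32 = -32 - 10*s)
h(-13, 22) - 1*(-2915) = (-32 - 10*22) - 1*(-2915) = (-32 - 220) + 2915 = -252 + 2915 = 2663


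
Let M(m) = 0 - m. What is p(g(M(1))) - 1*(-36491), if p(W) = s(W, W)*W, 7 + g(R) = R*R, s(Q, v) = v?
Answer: 36527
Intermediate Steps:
M(m) = -m
g(R) = -7 + R² (g(R) = -7 + R*R = -7 + R²)
p(W) = W² (p(W) = W*W = W²)
p(g(M(1))) - 1*(-36491) = (-7 + (-1*1)²)² - 1*(-36491) = (-7 + (-1)²)² + 36491 = (-7 + 1)² + 36491 = (-6)² + 36491 = 36 + 36491 = 36527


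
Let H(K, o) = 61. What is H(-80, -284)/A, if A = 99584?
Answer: 61/99584 ≈ 0.00061255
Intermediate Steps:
H(-80, -284)/A = 61/99584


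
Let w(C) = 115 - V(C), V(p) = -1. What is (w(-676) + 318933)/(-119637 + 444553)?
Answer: 319049/324916 ≈ 0.98194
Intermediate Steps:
w(C) = 116 (w(C) = 115 - 1*(-1) = 115 + 1 = 116)
(w(-676) + 318933)/(-119637 + 444553) = (116 + 318933)/(-119637 + 444553) = 319049/324916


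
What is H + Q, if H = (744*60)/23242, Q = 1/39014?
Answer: 870804101/453381694 ≈ 1.9207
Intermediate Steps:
Q = 1/39014 ≈ 2.5632e-5
H = 22320/11621 (H = 44640*(1/23242) = 22320/11621 ≈ 1.9207)
H + Q = 22320/11621 + 1/39014 = 870804101/453381694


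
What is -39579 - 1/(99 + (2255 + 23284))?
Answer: -1014726403/25638 ≈ -39579.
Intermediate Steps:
-39579 - 1/(99 + (2255 + 23284)) = -39579 - 1/(99 + 25539) = -39579 - 1/25638 = -1014726403/25638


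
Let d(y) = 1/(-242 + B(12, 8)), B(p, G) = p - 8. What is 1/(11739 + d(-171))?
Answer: 238/2793881 ≈ 8.5186e-5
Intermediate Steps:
B(p, G) = -8 + p
d(y) = -1/238 (d(y) = 1/(-242 + (-8 + 12)) = 1/(-242 + 4) = 1/(-238) = -1/238)
1/(11739 + d(-171)) = 1/(11739 - 1/238) = 1/(2793881/238) = 238/2793881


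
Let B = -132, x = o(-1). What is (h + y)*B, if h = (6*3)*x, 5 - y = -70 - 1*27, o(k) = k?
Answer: -11088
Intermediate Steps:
y = 102 (y = 5 - (-70 - 1*27) = 5 - (-70 - 27) = 5 - 1*(-97) = 5 + 97 = 102)
x = -1
h = -18 (h = (6*3)*(-1) = 18*(-1) = -18)
(h + y)*B = (-18 + 102)*(-132) = 84*(-132) = -11088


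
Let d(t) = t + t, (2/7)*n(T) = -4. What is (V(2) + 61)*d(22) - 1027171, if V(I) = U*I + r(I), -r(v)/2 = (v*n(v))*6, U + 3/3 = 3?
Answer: -1009527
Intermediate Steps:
n(T) = -14 (n(T) = (7/2)*(-4) = -14)
U = 2 (U = -1 + 3 = 2)
r(v) = 168*v (r(v) = -2*v*(-14)*6 = -2*(-14*v)*6 = -(-168)*v = 168*v)
d(t) = 2*t
V(I) = 170*I (V(I) = 2*I + 168*I = 170*I)
(V(2) + 61)*d(22) - 1027171 = (170*2 + 61)*(2*22) - 1027171 = (340 + 61)*44 - 1027171 = 401*44 - 1027171 = 17644 - 1027171 = -1009527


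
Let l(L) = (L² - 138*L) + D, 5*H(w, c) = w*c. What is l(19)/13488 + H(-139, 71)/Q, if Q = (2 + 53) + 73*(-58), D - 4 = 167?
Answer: 4969029/15657320 ≈ 0.31736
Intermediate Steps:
D = 171 (D = 4 + 167 = 171)
H(w, c) = c*w/5 (H(w, c) = (w*c)/5 = (c*w)/5 = c*w/5)
Q = -4179 (Q = 55 - 4234 = -4179)
l(L) = 171 + L² - 138*L (l(L) = (L² - 138*L) + 171 = 171 + L² - 138*L)
l(19)/13488 + H(-139, 71)/Q = (171 + 19² - 138*19)/13488 + ((⅕)*71*(-139))/(-4179) = (171 + 361 - 2622)*(1/13488) - 9869/5*(-1/4179) = -2090*1/13488 + 9869/20895 = -1045/6744 + 9869/20895 = 4969029/15657320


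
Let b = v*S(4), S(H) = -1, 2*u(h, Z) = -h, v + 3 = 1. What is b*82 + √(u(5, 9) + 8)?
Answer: 164 + √22/2 ≈ 166.35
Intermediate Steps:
v = -2 (v = -3 + 1 = -2)
u(h, Z) = -h/2 (u(h, Z) = (-h)/2 = -h/2)
b = 2 (b = -2*(-1) = 2)
b*82 + √(u(5, 9) + 8) = 2*82 + √(-½*5 + 8) = 164 + √(-5/2 + 8) = 164 + √(11/2) = 164 + √22/2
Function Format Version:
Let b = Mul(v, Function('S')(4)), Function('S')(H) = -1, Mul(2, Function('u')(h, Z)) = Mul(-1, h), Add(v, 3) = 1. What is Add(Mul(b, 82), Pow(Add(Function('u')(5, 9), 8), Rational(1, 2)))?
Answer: Add(164, Mul(Rational(1, 2), Pow(22, Rational(1, 2)))) ≈ 166.35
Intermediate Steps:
v = -2 (v = Add(-3, 1) = -2)
Function('u')(h, Z) = Mul(Rational(-1, 2), h) (Function('u')(h, Z) = Mul(Rational(1, 2), Mul(-1, h)) = Mul(Rational(-1, 2), h))
b = 2 (b = Mul(-2, -1) = 2)
Add(Mul(b, 82), Pow(Add(Function('u')(5, 9), 8), Rational(1, 2))) = Add(Mul(2, 82), Pow(Add(Mul(Rational(-1, 2), 5), 8), Rational(1, 2))) = Add(164, Pow(Add(Rational(-5, 2), 8), Rational(1, 2))) = Add(164, Pow(Rational(11, 2), Rational(1, 2))) = Add(164, Mul(Rational(1, 2), Pow(22, Rational(1, 2))))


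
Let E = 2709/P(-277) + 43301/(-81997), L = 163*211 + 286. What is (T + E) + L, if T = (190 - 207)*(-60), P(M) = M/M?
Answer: 3149297475/81997 ≈ 38408.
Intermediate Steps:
P(M) = 1
L = 34679 (L = 34393 + 286 = 34679)
T = 1020 (T = -17*(-60) = 1020)
E = 222086572/81997 (E = 2709/1 + 43301/(-81997) = 2709*1 + 43301*(-1/81997) = 2709 - 43301/81997 = 222086572/81997 ≈ 2708.5)
(T + E) + L = (1020 + 222086572/81997) + 34679 = 305723512/81997 + 34679 = 3149297475/81997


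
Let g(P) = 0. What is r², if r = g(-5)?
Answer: 0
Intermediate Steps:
r = 0
r² = 0² = 0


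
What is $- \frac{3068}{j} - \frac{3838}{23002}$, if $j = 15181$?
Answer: $- \frac{64417407}{174596681} \approx -0.36895$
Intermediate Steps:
$- \frac{3068}{j} - \frac{3838}{23002} = - \frac{3068}{15181} - \frac{3838}{23002} = \left(-3068\right) \frac{1}{15181} - \frac{1919}{11501} = - \frac{3068}{15181} - \frac{1919}{11501} = - \frac{64417407}{174596681}$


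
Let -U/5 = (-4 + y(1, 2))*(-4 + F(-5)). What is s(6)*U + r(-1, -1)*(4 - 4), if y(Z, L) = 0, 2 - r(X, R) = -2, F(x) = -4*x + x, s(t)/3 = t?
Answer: 3960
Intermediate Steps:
s(t) = 3*t
F(x) = -3*x
r(X, R) = 4 (r(X, R) = 2 - 1*(-2) = 2 + 2 = 4)
U = 220 (U = -5*(-4 + 0)*(-4 - 3*(-5)) = -(-20)*(-4 + 15) = -(-20)*11 = -5*(-44) = 220)
s(6)*U + r(-1, -1)*(4 - 4) = (3*6)*220 + 4*(4 - 4) = 18*220 + 4*0 = 3960 + 0 = 3960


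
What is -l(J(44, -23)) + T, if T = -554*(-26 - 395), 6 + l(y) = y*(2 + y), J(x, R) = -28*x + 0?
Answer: -1282120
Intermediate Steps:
J(x, R) = -28*x
l(y) = -6 + y*(2 + y)
T = 233234 (T = -554*(-421) = 233234)
-l(J(44, -23)) + T = -(-6 + (-28*44)² + 2*(-28*44)) + 233234 = -(-6 + (-1232)² + 2*(-1232)) + 233234 = -(-6 + 1517824 - 2464) + 233234 = -1*1515354 + 233234 = -1515354 + 233234 = -1282120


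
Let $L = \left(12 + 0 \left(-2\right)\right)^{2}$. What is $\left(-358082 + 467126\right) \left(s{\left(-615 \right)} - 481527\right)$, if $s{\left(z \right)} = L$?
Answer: $-52491927852$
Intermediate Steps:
$L = 144$ ($L = \left(12 + 0\right)^{2} = 12^{2} = 144$)
$s{\left(z \right)} = 144$
$\left(-358082 + 467126\right) \left(s{\left(-615 \right)} - 481527\right) = \left(-358082 + 467126\right) \left(144 - 481527\right) = 109044 \left(-481383\right) = -52491927852$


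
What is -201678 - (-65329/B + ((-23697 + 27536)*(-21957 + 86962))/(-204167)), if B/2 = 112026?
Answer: -9169636955695669/45744024684 ≈ -2.0046e+5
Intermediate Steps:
B = 224052 (B = 2*112026 = 224052)
-201678 - (-65329/B + ((-23697 + 27536)*(-21957 + 86962))/(-204167)) = -201678 - (-65329/224052 + ((-23697 + 27536)*(-21957 + 86962))/(-204167)) = -201678 - (-65329*1/224052 + (3839*65005)*(-1/204167)) = -201678 - (-65329/224052 + 249554195*(-1/204167)) = -201678 - (-65329/224052 - 249554195/204167) = -201678 - 1*(-55926454524083/45744024684) = -201678 + 55926454524083/45744024684 = -9169636955695669/45744024684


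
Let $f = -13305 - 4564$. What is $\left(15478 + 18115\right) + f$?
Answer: $15724$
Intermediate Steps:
$f = -17869$
$\left(15478 + 18115\right) + f = \left(15478 + 18115\right) - 17869 = 33593 - 17869 = 15724$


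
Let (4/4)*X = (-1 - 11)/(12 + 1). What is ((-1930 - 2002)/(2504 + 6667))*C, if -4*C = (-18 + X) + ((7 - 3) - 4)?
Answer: -80606/39741 ≈ -2.0283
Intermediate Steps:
X = -12/13 (X = (-1 - 11)/(12 + 1) = -12/13 ≈ -0.92308)
C = 123/26 (C = -((-18 - 12/13) + ((7 - 3) - 4))/4 = -(-246/13 + (4 - 4))/4 = -(-246/13 + 0)/4 = -¼*(-246/13) = 123/26 ≈ 4.7308)
((-1930 - 2002)/(2504 + 6667))*C = ((-1930 - 2002)/(2504 + 6667))*(123/26) = -3932/9171*(123/26) = -3932*1/9171*(123/26) = -3932/9171*123/26 = -80606/39741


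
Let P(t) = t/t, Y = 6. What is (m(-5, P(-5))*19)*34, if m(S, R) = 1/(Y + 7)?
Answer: 646/13 ≈ 49.692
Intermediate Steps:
P(t) = 1
m(S, R) = 1/13 (m(S, R) = 1/(6 + 7) = 1/13)
(m(-5, P(-5))*19)*34 = ((1/13)*19)*34 = (19/13)*34 = 646/13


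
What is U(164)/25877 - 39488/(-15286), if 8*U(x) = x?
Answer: 1022144339/395555822 ≈ 2.5841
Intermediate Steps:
U(x) = x/8
U(164)/25877 - 39488/(-15286) = ((⅛)*164)/25877 - 39488/(-15286) = (41/2)*(1/25877) - 39488*(-1/15286) = 41/51754 + 19744/7643 = 1022144339/395555822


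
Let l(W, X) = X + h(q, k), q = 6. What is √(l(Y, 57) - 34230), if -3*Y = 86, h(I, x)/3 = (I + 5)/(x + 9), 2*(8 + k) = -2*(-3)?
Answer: I*√136659/2 ≈ 184.84*I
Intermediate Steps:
k = -5 (k = -8 + (-2*(-3))/2 = -8 + (½)*6 = -8 + 3 = -5)
h(I, x) = 3*(5 + I)/(9 + x) (h(I, x) = 3*((I + 5)/(x + 9)) = 3*((5 + I)/(9 + x)) = 3*(5 + I)/(9 + x))
Y = -86/3 (Y = -⅓*86 = -86/3 ≈ -28.667)
l(W, X) = 33/4 + X (l(W, X) = X + 3*(5 + 6)/(9 - 5) = X + 3*11/4 = X + 3*(¼)*11 = X + 33/4 = 33/4 + X)
√(l(Y, 57) - 34230) = √((33/4 + 57) - 34230) = √(261/4 - 34230) = √(-136659/4) = I*√136659/2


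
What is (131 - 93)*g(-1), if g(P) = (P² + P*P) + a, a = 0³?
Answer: 76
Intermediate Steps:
a = 0
g(P) = 2*P² (g(P) = (P² + P*P) + 0 = (P² + P²) + 0 = 2*P² + 0 = 2*P²)
(131 - 93)*g(-1) = (131 - 93)*(2*(-1)²) = 38*(2*1) = 38*2 = 76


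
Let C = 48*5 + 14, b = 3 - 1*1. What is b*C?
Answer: 508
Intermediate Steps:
b = 2 (b = 3 - 1 = 2)
C = 254 (C = 240 + 14 = 254)
b*C = 2*254 = 508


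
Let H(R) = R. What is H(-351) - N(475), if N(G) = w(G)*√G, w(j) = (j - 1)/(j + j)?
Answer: -351 - 237*√19/95 ≈ -361.87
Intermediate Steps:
w(j) = (-1 + j)/(2*j) (w(j) = (-1 + j)/((2*j)) = (-1 + j)*(1/(2*j)) = (-1 + j)/(2*j))
N(G) = (-1 + G)/(2*√G) (N(G) = ((-1 + G)/(2*G))*√G = (-1 + G)/(2*√G))
H(-351) - N(475) = -351 - (-1 + 475)/(2*√475) = -351 - √19/95*474/2 = -351 - 237*√19/95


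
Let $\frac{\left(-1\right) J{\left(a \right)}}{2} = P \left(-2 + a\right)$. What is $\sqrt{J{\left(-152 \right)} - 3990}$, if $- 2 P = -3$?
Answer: $42 i \sqrt{2} \approx 59.397 i$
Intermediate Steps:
$P = \frac{3}{2}$ ($P = \left(- \frac{1}{2}\right) \left(-3\right) = \frac{3}{2} \approx 1.5$)
$J{\left(a \right)} = 6 - 3 a$ ($J{\left(a \right)} = - 2 \frac{3 \left(-2 + a\right)}{2} = - 2 \left(-3 + \frac{3 a}{2}\right) = 6 - 3 a$)
$\sqrt{J{\left(-152 \right)} - 3990} = \sqrt{\left(6 - -456\right) - 3990} = \sqrt{\left(6 + 456\right) - 3990} = \sqrt{462 - 3990} = \sqrt{-3528} = 42 i \sqrt{2}$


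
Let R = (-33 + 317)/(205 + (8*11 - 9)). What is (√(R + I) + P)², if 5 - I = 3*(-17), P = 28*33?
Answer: (924 + √57)² ≈ 8.6779e+5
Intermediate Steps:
R = 1 (R = 284/(205 + (88 - 9)) = 284/(205 + 79) = 284/284 = 284*(1/284) = 1)
P = 924
I = 56 (I = 5 - 3*(-17) = 5 - 1*(-51) = 5 + 51 = 56)
(√(R + I) + P)² = (√(1 + 56) + 924)² = (√57 + 924)² = (924 + √57)²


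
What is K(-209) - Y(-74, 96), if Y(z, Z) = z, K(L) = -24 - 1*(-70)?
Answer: 120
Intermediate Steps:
K(L) = 46 (K(L) = -24 + 70 = 46)
K(-209) - Y(-74, 96) = 46 - 1*(-74) = 46 + 74 = 120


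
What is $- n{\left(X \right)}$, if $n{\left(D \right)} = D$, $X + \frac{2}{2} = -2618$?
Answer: $2619$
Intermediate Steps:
$X = -2619$ ($X = -1 - 2618 = -2619$)
$- n{\left(X \right)} = \left(-1\right) \left(-2619\right) = 2619$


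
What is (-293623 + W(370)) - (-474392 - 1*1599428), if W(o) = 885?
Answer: 1781082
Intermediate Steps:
(-293623 + W(370)) - (-474392 - 1*1599428) = (-293623 + 885) - (-474392 - 1*1599428) = -292738 - (-474392 - 1599428) = -292738 - 1*(-2073820) = -292738 + 2073820 = 1781082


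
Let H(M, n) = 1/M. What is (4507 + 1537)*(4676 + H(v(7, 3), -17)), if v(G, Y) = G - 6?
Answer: 28267788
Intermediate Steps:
v(G, Y) = -6 + G
(4507 + 1537)*(4676 + H(v(7, 3), -17)) = (4507 + 1537)*(4676 + 1/(-6 + 7)) = 6044*(4676 + 1/1) = 6044*(4676 + 1) = 6044*4677 = 28267788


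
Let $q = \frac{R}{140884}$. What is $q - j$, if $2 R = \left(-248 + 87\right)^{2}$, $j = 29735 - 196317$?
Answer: $\frac{46937502897}{281768} \approx 1.6658 \cdot 10^{5}$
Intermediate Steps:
$j = -166582$
$R = \frac{25921}{2}$ ($R = \frac{\left(-248 + 87\right)^{2}}{2} = \frac{\left(-161\right)^{2}}{2} = \frac{1}{2} \cdot 25921 = \frac{25921}{2} \approx 12961.0$)
$q = \frac{25921}{281768}$ ($q = \frac{25921}{2 \cdot 140884} = \frac{25921}{2} \cdot \frac{1}{140884} = \frac{25921}{281768} \approx 0.091994$)
$q - j = \frac{25921}{281768} - -166582 = \frac{25921}{281768} + 166582 = \frac{46937502897}{281768}$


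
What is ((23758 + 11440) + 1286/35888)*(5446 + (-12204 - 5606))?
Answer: -1952255678505/4486 ≈ -4.3519e+8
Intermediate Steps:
((23758 + 11440) + 1286/35888)*(5446 + (-12204 - 5606)) = (35198 + 1286*(1/35888))*(5446 - 17810) = (35198 + 643/17944)*(-12364) = (631593555/17944)*(-12364) = -1952255678505/4486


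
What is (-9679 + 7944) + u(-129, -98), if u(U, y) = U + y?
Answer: -1962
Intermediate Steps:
(-9679 + 7944) + u(-129, -98) = (-9679 + 7944) + (-129 - 98) = -1735 - 227 = -1962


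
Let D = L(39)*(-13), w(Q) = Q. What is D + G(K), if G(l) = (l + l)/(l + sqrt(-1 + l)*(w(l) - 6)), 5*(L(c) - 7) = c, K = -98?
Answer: 8*(-18759*sqrt(11) + 5831*I)/(5*(-49*I + 156*sqrt(11))) ≈ -192.38 - 0.18773*I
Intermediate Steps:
L(c) = 7 + c/5
G(l) = 2*l/(l + sqrt(-1 + l)*(-6 + l)) (G(l) = (l + l)/(l + sqrt(-1 + l)*(l - 6)) = (2*l)/(l + sqrt(-1 + l)*(-6 + l)) = 2*l/(l + sqrt(-1 + l)*(-6 + l)))
D = -962/5 (D = (7 + (1/5)*39)*(-13) = (7 + 39/5)*(-13) = (74/5)*(-13) = -962/5 ≈ -192.40)
D + G(K) = -962/5 + 2*(-98)/(-98 - 6*sqrt(-1 - 98) - 98*sqrt(-1 - 98)) = -962/5 + 2*(-98)/(-98 - 18*I*sqrt(11) - 294*I*sqrt(11)) = -962/5 + 2*(-98)/(-98 - 312*I*sqrt(11)) = -962/5 - 196/(-98 - 312*I*sqrt(11))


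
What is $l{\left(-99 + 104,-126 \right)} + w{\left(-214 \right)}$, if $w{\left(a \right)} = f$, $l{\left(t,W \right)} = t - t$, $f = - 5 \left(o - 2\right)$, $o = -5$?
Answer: $35$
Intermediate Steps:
$f = 35$ ($f = - 5 \left(-5 - 2\right) = \left(-5\right) \left(-7\right) = 35$)
$l{\left(t,W \right)} = 0$
$w{\left(a \right)} = 35$
$l{\left(-99 + 104,-126 \right)} + w{\left(-214 \right)} = 0 + 35 = 35$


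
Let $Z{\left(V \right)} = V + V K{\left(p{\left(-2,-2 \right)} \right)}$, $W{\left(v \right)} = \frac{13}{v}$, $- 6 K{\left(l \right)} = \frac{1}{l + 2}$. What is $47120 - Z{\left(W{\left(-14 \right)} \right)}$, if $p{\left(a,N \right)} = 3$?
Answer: $\frac{19790777}{420} \approx 47121.0$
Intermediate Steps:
$K{\left(l \right)} = - \frac{1}{6 \left(2 + l\right)}$ ($K{\left(l \right)} = - \frac{1}{6 \left(l + 2\right)} = - \frac{1}{6 \left(2 + l\right)}$)
$Z{\left(V \right)} = \frac{29 V}{30}$ ($Z{\left(V \right)} = V + V \left(- \frac{1}{12 + 6 \cdot 3}\right) = V + V \left(- \frac{1}{12 + 18}\right) = V + V \left(- \frac{1}{30}\right) = V - \frac{V}{30} = \frac{29 V}{30}$)
$47120 - Z{\left(W{\left(-14 \right)} \right)} = 47120 - \frac{29 \frac{13}{-14}}{30} = 47120 - \frac{29 \cdot 13 \left(- \frac{1}{14}\right)}{30} = 47120 - \frac{29}{30} \left(- \frac{13}{14}\right) = 47120 - - \frac{377}{420} = 47120 + \frac{377}{420} = \frac{19790777}{420}$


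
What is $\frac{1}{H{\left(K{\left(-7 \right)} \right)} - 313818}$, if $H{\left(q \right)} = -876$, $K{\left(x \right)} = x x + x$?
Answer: $- \frac{1}{314694} \approx -3.1777 \cdot 10^{-6}$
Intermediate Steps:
$K{\left(x \right)} = x + x^{2}$ ($K{\left(x \right)} = x^{2} + x = x + x^{2}$)
$\frac{1}{H{\left(K{\left(-7 \right)} \right)} - 313818} = \frac{1}{-876 - 313818} = \frac{1}{-314694} = - \frac{1}{314694}$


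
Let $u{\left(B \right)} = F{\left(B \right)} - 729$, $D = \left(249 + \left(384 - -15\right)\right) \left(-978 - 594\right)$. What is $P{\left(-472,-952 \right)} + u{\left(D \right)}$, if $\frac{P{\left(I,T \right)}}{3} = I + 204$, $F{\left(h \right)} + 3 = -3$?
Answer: $-1539$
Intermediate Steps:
$F{\left(h \right)} = -6$ ($F{\left(h \right)} = -3 - 3 = -6$)
$P{\left(I,T \right)} = 612 + 3 I$ ($P{\left(I,T \right)} = 3 \left(I + 204\right) = 3 \left(204 + I\right) = 612 + 3 I$)
$D = -1018656$ ($D = \left(249 + \left(384 + 15\right)\right) \left(-1572\right) = \left(249 + 399\right) \left(-1572\right) = 648 \left(-1572\right) = -1018656$)
$u{\left(B \right)} = -735$ ($u{\left(B \right)} = -6 - 729 = -735$)
$P{\left(-472,-952 \right)} + u{\left(D \right)} = \left(612 + 3 \left(-472\right)\right) - 735 = \left(612 - 1416\right) - 735 = -804 - 735 = -1539$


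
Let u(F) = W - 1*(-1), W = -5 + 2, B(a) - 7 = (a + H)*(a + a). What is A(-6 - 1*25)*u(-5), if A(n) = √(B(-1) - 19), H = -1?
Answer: -4*I*√2 ≈ -5.6569*I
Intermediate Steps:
B(a) = 7 + 2*a*(-1 + a) (B(a) = 7 + (a - 1)*(a + a) = 7 + (-1 + a)*(2*a) = 7 + 2*a*(-1 + a))
W = -3
u(F) = -2 (u(F) = -3 - 1*(-1) = -3 + 1 = -2)
A(n) = 2*I*√2 (A(n) = √((7 - 2*(-1) + 2*(-1)²) - 19) = √((7 + 2 + 2*1) - 19) = √((7 + 2 + 2) - 19) = √(11 - 19) = √(-8) = 2*I*√2)
A(-6 - 1*25)*u(-5) = (2*I*√2)*(-2) = -4*I*√2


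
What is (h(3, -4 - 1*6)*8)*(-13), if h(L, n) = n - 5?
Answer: 1560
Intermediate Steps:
h(L, n) = -5 + n
(h(3, -4 - 1*6)*8)*(-13) = ((-5 + (-4 - 1*6))*8)*(-13) = ((-5 + (-4 - 6))*8)*(-13) = ((-5 - 10)*8)*(-13) = -15*8*(-13) = -120*(-13) = 1560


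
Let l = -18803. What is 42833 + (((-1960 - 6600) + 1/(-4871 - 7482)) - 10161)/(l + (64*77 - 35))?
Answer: 3680117751052/85915115 ≈ 42834.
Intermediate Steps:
42833 + (((-1960 - 6600) + 1/(-4871 - 7482)) - 10161)/(l + (64*77 - 35)) = 42833 + (((-1960 - 6600) + 1/(-4871 - 7482)) - 10161)/(-18803 + (64*77 - 35)) = 42833 + ((-8560 + 1/(-12353)) - 10161)/(-18803 + (4928 - 35)) = 42833 + ((-8560 - 1/12353) - 10161)/(-18803 + 4893) = 42833 + (-105741681/12353 - 10161)/(-13910) = 42833 - 231260514/12353*(-1/13910) = 42833 + 115630257/85915115 = 3680117751052/85915115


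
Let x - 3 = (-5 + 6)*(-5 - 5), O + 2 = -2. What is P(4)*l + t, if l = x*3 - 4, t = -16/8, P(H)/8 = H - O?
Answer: -1602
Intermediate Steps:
O = -4 (O = -2 - 2 = -4)
P(H) = 32 + 8*H (P(H) = 8*(H - 1*(-4)) = 8*(H + 4) = 8*(4 + H) = 32 + 8*H)
t = -2 (t = -16*1/8 = -2)
x = -7 (x = 3 + (-5 + 6)*(-5 - 5) = 3 + 1*(-10) = 3 - 10 = -7)
l = -25 (l = -7*3 - 4 = -21 - 4 = -25)
P(4)*l + t = (32 + 8*4)*(-25) - 2 = (32 + 32)*(-25) - 2 = 64*(-25) - 2 = -1600 - 2 = -1602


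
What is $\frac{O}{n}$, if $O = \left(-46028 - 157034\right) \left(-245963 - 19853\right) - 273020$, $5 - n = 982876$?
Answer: $- \frac{53976855572}{982871} \approx -54918.0$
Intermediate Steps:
$n = -982871$ ($n = 5 - 982876 = -982871$)
$O = 53976855572$ ($O = \left(-203062\right) \left(-265816\right) - 273020 = 53977128592 - 273020 = 53976855572$)
$\frac{O}{n} = \frac{53976855572}{-982871} = 53976855572 \left(- \frac{1}{982871}\right) = - \frac{53976855572}{982871}$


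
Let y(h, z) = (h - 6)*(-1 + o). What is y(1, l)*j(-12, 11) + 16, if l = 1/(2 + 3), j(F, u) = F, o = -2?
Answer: -164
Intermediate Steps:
l = ⅕ (l = 1/5 = ⅕ ≈ 0.20000)
y(h, z) = 18 - 3*h (y(h, z) = (h - 6)*(-1 - 2) = (-6 + h)*(-3) = 18 - 3*h)
y(1, l)*j(-12, 11) + 16 = (18 - 3*1)*(-12) + 16 = (18 - 3)*(-12) + 16 = 15*(-12) + 16 = -180 + 16 = -164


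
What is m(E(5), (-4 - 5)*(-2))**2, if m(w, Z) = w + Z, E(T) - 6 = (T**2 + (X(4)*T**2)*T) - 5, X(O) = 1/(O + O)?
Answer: 227529/64 ≈ 3555.1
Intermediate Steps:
X(O) = 1/(2*O)
E(T) = 1 + T**2 + T**3/8 (E(T) = 6 + ((T**2 + (((1/2)/4)*T**2)*T) - 5) = 6 + ((T**2 + (((1/2)*(1/4))*T**2)*T) - 5) = 6 + ((T**2 + (T**2/8)*T) - 5) = 6 + ((T**2 + T**3/8) - 5) = 6 + (-5 + T**2 + T**3/8) = 1 + T**2 + T**3/8)
m(w, Z) = Z + w
m(E(5), (-4 - 5)*(-2))**2 = ((-4 - 5)*(-2) + (1 + 5**2 + (1/8)*5**3))**2 = (-9*(-2) + (1 + 25 + (1/8)*125))**2 = (18 + (1 + 25 + 125/8))**2 = (18 + 333/8)**2 = (477/8)**2 = 227529/64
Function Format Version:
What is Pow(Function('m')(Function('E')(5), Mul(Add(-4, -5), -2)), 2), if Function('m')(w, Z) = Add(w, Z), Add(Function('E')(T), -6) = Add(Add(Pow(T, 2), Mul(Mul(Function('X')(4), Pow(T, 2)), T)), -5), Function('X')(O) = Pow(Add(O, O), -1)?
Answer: Rational(227529, 64) ≈ 3555.1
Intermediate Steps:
Function('X')(O) = Mul(Rational(1, 2), Pow(O, -1)) (Function('X')(O) = Pow(Mul(2, O), -1) = Mul(Rational(1, 2), Pow(O, -1)))
Function('E')(T) = Add(1, Pow(T, 2), Mul(Rational(1, 8), Pow(T, 3))) (Function('E')(T) = Add(6, Add(Add(Pow(T, 2), Mul(Mul(Mul(Rational(1, 2), Pow(4, -1)), Pow(T, 2)), T)), -5)) = Add(6, Add(Add(Pow(T, 2), Mul(Mul(Mul(Rational(1, 2), Rational(1, 4)), Pow(T, 2)), T)), -5)) = Add(6, Add(Add(Pow(T, 2), Mul(Mul(Rational(1, 8), Pow(T, 2)), T)), -5)) = Add(6, Add(Add(Pow(T, 2), Mul(Rational(1, 8), Pow(T, 3))), -5)) = Add(6, Add(-5, Pow(T, 2), Mul(Rational(1, 8), Pow(T, 3)))) = Add(1, Pow(T, 2), Mul(Rational(1, 8), Pow(T, 3))))
Function('m')(w, Z) = Add(Z, w)
Pow(Function('m')(Function('E')(5), Mul(Add(-4, -5), -2)), 2) = Pow(Add(Mul(Add(-4, -5), -2), Add(1, Pow(5, 2), Mul(Rational(1, 8), Pow(5, 3)))), 2) = Pow(Add(Mul(-9, -2), Add(1, 25, Mul(Rational(1, 8), 125))), 2) = Pow(Add(18, Add(1, 25, Rational(125, 8))), 2) = Pow(Add(18, Rational(333, 8)), 2) = Pow(Rational(477, 8), 2) = Rational(227529, 64)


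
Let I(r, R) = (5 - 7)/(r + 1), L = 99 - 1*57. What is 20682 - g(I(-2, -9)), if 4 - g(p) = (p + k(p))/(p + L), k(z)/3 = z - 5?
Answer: 909825/44 ≈ 20678.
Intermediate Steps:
k(z) = -15 + 3*z (k(z) = 3*(z - 5) = 3*(-5 + z) = -15 + 3*z)
L = 42 (L = 99 - 57 = 42)
I(r, R) = -2/(1 + r)
g(p) = 4 - (-15 + 4*p)/(42 + p) (g(p) = 4 - (p + (-15 + 3*p))/(p + 42) = 4 - (-15 + 4*p)/(42 + p))
20682 - g(I(-2, -9)) = 20682 - 183/(42 - 2/(1 - 2)) = 20682 - 183/(42 - 2/(-1)) = 20682 - 183/(42 - 2*(-1)) = 20682 - 183/(42 + 2) = 20682 - 183/44 = 909825/44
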